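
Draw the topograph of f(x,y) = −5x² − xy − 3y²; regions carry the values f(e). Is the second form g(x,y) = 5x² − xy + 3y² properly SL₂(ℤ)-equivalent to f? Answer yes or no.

D₁ = -59, D₂ = -59
f is negative-definite; reduce −f:
−f: flip: (5,1,3)→(3,-1,5)
−f: reduced (well bottom): (3,-1,5) with a≤c, −a<b≤a
flip sign back: reduced form of f is (-3,1,-5)
g: flip: (5,-1,3)→(3,1,5)
g: reduced (well bottom): (3,1,5) with a≤c, −a<b≤a
reduced forms (-3, 1, -5) vs (3, 1, 5) ⇒ inequivalent

no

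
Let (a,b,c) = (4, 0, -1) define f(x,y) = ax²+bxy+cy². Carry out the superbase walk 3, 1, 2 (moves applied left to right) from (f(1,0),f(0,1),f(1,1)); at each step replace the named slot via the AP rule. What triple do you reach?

start (4,-1,3) = (f(1,0),f(0,1),f(1,1))
replace slot 3: 2·(4+(-1)) − 3 = 3 → (4,-1,3)
replace slot 1: 2·((-1)+3) − 4 = 0 → (0,-1,3)
replace slot 2: 2·(0+3) − (-1) = 7 → (0,7,3)

0,7,3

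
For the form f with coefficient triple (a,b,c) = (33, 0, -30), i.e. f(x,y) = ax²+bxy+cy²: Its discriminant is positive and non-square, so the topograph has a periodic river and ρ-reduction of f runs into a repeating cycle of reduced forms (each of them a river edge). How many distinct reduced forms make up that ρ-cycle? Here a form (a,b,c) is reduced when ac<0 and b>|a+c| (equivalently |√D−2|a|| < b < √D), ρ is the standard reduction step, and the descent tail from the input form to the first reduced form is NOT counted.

D = 3960, ⌊√D⌋ = 62
descent: ρ → (-30,60,3)  [lands on river]
river: ρ → (3,60,-30)
ρ-cycle length = 2 (tail of 1 descent step not counted)

2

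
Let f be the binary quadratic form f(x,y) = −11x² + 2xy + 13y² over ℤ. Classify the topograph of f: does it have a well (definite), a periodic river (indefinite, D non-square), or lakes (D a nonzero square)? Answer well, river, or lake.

D = b²−4ac = 2² − 4·(-11)·13 = 576
D = 24² is a perfect square ⇒ form factors over ℤ ⇒ lakes

lake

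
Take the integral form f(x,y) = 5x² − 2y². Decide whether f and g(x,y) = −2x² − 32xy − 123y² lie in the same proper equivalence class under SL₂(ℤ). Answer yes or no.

D₁ = 40, D₂ = 40
river cycle of f (length 6): (-2, 4, 3), (3, 2, -3), (-3, 4, 2), (2, 4, -3), (-3, 2, 3), (3, 4, -2)
river cycle of g (length 6): (-2, 4, 3), (3, 2, -3), (-3, 4, 2), (2, 4, -3), (-3, 2, 3), (3, 4, -2)
cycles coincide ⇒ equivalent

yes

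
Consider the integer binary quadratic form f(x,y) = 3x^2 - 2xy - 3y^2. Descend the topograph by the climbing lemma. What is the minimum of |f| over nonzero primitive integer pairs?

descent: ρ → (-3,2,3)  [lands on river]
river: ρ → (3,4,-2)
river: ρ → (-2,4,3)
river: ρ → (3,2,-3)
river: ρ → (-3,4,2)
river: ρ → (2,4,-3)
closes: descent 1, river 6
min |a| on river = 2

2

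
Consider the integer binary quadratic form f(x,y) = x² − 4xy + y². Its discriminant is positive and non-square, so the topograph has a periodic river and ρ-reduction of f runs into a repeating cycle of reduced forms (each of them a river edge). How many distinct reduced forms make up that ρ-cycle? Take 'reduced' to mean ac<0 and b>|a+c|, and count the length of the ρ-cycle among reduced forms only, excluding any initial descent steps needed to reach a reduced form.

D = 12, ⌊√D⌋ = 3
descent: ρ → (1,2,-2)  [lands on river]
river: ρ → (-2,2,1)
ρ-cycle length = 2 (tail of 1 descent step not counted)

2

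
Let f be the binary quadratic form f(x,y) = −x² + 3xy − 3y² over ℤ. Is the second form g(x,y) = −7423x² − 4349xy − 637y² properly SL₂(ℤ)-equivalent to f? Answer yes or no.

D₁ = -3, D₂ = -3
f is negative-definite; reduce −f:
−f: translate: b→1 (≡-3 mod 2), so (1,-3,3)→(1,1,1)
−f: reduced (well bottom): (1,1,1) with a≤c, −a<b≤a
flip sign back: reduced form of f is (-1,-1,-1)
g is negative-definite; reduce −g:
−g: flip: (7423,4349,637)→(637,-4349,7423)
−g: translate: b→-527 (≡-4349 mod 1274), so (637,-4349,7423)→(637,-527,109)
−g: flip: (637,-527,109)→(109,527,637)
−g: translate: b→91 (≡527 mod 218), so (109,527,637)→(109,91,19)
−g: flip: (109,91,19)→(19,-91,109)
−g: translate: b→-15 (≡-91 mod 38), so (19,-91,109)→(19,-15,3)
−g: flip: (19,-15,3)→(3,15,19)
−g: translate: b→3 (≡15 mod 6), so (3,15,19)→(3,3,1)
−g: flip: (3,3,1)→(1,-3,3)
−g: translate: b→1 (≡-3 mod 2), so (1,-3,3)→(1,1,1)
−g: reduced (well bottom): (1,1,1) with a≤c, −a<b≤a
flip sign back: reduced form of g is (-1,-1,-1)
reduced forms (-1, -1, -1) vs (-1, -1, -1) ⇒ equivalent

yes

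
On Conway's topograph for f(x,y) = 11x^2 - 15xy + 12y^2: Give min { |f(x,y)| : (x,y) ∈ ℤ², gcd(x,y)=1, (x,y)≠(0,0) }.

translate: b→7 (≡-15 mod 22), so (11,-15,12)→(11,7,8)
flip: (11,7,8)→(8,-7,11)
reduced (well bottom): (8,-7,11) with a≤c, −a<b≤a
well minimum = a = 8

8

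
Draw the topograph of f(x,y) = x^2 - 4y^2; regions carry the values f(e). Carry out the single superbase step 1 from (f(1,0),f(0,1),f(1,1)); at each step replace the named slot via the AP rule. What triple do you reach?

start (1,-4,-3) = (f(1,0),f(0,1),f(1,1))
replace slot 1: 2·((-4)+(-3)) − 1 = -15 → (-15,-4,-3)

-15,-4,-3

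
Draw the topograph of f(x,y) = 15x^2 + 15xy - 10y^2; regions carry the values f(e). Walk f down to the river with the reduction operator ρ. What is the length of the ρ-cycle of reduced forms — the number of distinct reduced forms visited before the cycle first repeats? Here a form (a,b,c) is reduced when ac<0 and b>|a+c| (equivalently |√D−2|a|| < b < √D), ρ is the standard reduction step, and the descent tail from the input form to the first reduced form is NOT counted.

D = 825, ⌊√D⌋ = 28
river: ρ → (-10,25,5)
river: ρ → (5,25,-10)
river: ρ → (-10,15,15)
river: ρ → (15,15,-10)
ρ-cycle length = 4 (tail of 0 descent steps not counted)

4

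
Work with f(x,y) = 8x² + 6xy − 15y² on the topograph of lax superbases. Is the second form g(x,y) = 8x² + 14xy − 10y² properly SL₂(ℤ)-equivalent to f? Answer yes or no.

D₁ = 516, D₂ = 516
river cycle of f (length 10): (8, 22, -1), (-1, 22, 8), (8, 10, -13), (-13, 16, 5), (5, 14, -16), (-16, 18, 3), (3, 18, -16), (-16, 14, 5), (5, 16, -13), (-13, 10, 8)
river cycle of g (length 10): (-10, 6, 12), (12, 18, -4), (-4, 22, 2), (2, 22, -4), (-4, 18, 12), (12, 6, -10), (-10, 14, 8), (8, 18, -6), (-6, 18, 8), (8, 14, -10)
cycles differ ⇒ inequivalent

no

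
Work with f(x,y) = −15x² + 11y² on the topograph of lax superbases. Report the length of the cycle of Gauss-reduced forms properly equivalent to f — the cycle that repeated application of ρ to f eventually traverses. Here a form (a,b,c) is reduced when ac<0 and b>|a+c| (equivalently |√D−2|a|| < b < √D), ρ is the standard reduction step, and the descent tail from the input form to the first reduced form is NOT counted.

D = 660, ⌊√D⌋ = 25
descent: ρ → (11,22,-4)  [lands on river]
river: ρ → (-4,18,21)
river: ρ → (21,24,-1)
river: ρ → (-1,24,21)
river: ρ → (21,18,-4)
river: ρ → (-4,22,11)
ρ-cycle length = 6 (tail of 1 descent step not counted)

6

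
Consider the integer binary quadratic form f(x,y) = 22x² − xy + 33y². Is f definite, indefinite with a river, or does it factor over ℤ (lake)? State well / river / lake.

D = b²−4ac = (-1)² − 4·22·33 = -2903
D < 0 ⇒ definite ⇒ every region one sign ⇒ single well

well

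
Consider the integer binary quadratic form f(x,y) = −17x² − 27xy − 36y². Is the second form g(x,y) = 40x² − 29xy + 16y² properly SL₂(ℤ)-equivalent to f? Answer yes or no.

D₁ = -1719, D₂ = -1719
f is negative-definite; reduce −f:
−f: translate: b→-7 (≡27 mod 34), so (17,27,36)→(17,-7,26)
−f: reduced (well bottom): (17,-7,26) with a≤c, −a<b≤a
flip sign back: reduced form of f is (-17,7,-26)
g: flip: (40,-29,16)→(16,29,40)
g: translate: b→-3 (≡29 mod 32), so (16,29,40)→(16,-3,27)
g: reduced (well bottom): (16,-3,27) with a≤c, −a<b≤a
reduced forms (-17, 7, -26) vs (16, -3, 27) ⇒ inequivalent

no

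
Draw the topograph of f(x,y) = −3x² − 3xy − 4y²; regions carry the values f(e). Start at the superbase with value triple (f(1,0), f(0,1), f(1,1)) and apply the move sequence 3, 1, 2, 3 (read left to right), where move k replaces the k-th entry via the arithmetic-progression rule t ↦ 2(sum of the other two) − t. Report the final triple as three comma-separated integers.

start (-3,-4,-10) = (f(1,0),f(0,1),f(1,1))
replace slot 3: 2·((-3)+(-4)) − (-10) = -4 → (-3,-4,-4)
replace slot 1: 2·((-4)+(-4)) − (-3) = -13 → (-13,-4,-4)
replace slot 2: 2·((-13)+(-4)) − (-4) = -30 → (-13,-30,-4)
replace slot 3: 2·((-13)+(-30)) − (-4) = -82 → (-13,-30,-82)

-13,-30,-82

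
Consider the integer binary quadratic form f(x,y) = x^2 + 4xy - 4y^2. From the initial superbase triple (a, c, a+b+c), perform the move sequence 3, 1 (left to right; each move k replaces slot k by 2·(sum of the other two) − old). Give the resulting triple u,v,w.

start (1,-4,1) = (f(1,0),f(0,1),f(1,1))
replace slot 3: 2·(1+(-4)) − 1 = -7 → (1,-4,-7)
replace slot 1: 2·((-4)+(-7)) − 1 = -23 → (-23,-4,-7)

-23,-4,-7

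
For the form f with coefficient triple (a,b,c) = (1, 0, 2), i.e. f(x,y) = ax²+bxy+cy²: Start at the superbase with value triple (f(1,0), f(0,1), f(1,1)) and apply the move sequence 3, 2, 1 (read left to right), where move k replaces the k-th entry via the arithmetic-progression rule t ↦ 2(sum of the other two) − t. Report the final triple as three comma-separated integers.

start (1,2,3) = (f(1,0),f(0,1),f(1,1))
replace slot 3: 2·(1+2) − 3 = 3 → (1,2,3)
replace slot 2: 2·(1+3) − 2 = 6 → (1,6,3)
replace slot 1: 2·(6+3) − 1 = 17 → (17,6,3)

17,6,3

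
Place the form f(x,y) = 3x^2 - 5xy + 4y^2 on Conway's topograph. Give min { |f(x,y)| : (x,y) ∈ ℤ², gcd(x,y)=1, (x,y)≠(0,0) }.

translate: b→1 (≡-5 mod 6), so (3,-5,4)→(3,1,2)
flip: (3,1,2)→(2,-1,3)
reduced (well bottom): (2,-1,3) with a≤c, −a<b≤a
well minimum = a = 2

2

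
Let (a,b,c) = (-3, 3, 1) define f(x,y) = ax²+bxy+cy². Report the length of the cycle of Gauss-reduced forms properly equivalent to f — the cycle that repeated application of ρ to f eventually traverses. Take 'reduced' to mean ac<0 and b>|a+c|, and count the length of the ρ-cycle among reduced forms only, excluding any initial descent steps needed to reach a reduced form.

D = 21, ⌊√D⌋ = 4
river: ρ → (1,3,-3)
river: ρ → (-3,3,1)
ρ-cycle length = 2 (tail of 0 descent steps not counted)

2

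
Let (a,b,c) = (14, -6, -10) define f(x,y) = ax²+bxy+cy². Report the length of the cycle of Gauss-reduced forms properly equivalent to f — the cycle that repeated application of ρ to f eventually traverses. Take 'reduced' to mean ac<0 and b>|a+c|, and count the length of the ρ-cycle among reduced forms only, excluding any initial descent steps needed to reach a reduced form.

D = 596, ⌊√D⌋ = 24
descent: ρ → (-10,6,14)  [lands on river]
river: ρ → (14,22,-2)
river: ρ → (-2,22,14)
river: ρ → (14,6,-10)
river: ρ → (-10,14,10)
river: ρ → (10,6,-14)
river: ρ → (-14,22,2)
river: ρ → (2,22,-14)
river: ρ → (-14,6,10)
river: ρ → (10,14,-10)
ρ-cycle length = 10 (tail of 1 descent step not counted)

10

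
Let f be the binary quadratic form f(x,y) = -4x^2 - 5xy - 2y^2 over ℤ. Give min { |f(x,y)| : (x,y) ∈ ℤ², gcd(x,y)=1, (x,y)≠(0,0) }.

translate: b→-3 (≡5 mod 8), so (4,5,2)→(4,-3,1)
flip: (4,-3,1)→(1,3,4)
translate: b→1 (≡3 mod 2), so (1,3,4)→(1,1,2)
reduced (well bottom): (1,1,2) with a≤c, −a<b≤a
well minimum |f| = |-1| = 1 (negative-definite)

1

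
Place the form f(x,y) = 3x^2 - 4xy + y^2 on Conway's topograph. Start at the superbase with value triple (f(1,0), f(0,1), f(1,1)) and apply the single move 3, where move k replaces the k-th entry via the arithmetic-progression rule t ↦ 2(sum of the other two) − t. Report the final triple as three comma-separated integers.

start (3,1,0) = (f(1,0),f(0,1),f(1,1))
replace slot 3: 2·(3+1) − 0 = 8 → (3,1,8)

3,1,8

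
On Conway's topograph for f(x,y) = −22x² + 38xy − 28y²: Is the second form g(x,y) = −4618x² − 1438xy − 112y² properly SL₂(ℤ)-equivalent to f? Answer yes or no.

D₁ = -1020, D₂ = -1020
f is negative-definite; reduce −f:
−f: translate: b→6 (≡-38 mod 44), so (22,-38,28)→(22,6,12)
−f: flip: (22,6,12)→(12,-6,22)
−f: reduced (well bottom): (12,-6,22) with a≤c, −a<b≤a
flip sign back: reduced form of f is (-12,6,-22)
g is negative-definite; reduce −g:
−g: flip: (4618,1438,112)→(112,-1438,4618)
−g: translate: b→-94 (≡-1438 mod 224), so (112,-1438,4618)→(112,-94,22)
−g: flip: (112,-94,22)→(22,94,112)
−g: translate: b→6 (≡94 mod 44), so (22,94,112)→(22,6,12)
−g: flip: (22,6,12)→(12,-6,22)
−g: reduced (well bottom): (12,-6,22) with a≤c, −a<b≤a
flip sign back: reduced form of g is (-12,6,-22)
reduced forms (-12, 6, -22) vs (-12, 6, -22) ⇒ equivalent

yes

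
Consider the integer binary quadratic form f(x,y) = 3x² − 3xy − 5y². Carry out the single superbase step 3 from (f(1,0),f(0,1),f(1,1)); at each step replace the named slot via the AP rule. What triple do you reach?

start (3,-5,-5) = (f(1,0),f(0,1),f(1,1))
replace slot 3: 2·(3+(-5)) − (-5) = 1 → (3,-5,1)

3,-5,1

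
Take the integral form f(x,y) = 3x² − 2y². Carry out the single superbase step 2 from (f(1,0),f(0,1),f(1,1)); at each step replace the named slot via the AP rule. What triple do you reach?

start (3,-2,1) = (f(1,0),f(0,1),f(1,1))
replace slot 2: 2·(3+1) − (-2) = 10 → (3,10,1)

3,10,1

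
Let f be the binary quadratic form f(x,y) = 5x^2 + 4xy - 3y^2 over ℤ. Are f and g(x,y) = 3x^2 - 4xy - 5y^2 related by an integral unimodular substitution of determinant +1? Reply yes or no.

D₁ = 76, D₂ = 76
river cycle of f (length 6): (-3, 8, 1), (1, 8, -3), (-3, 4, 5), (5, 6, -2), (-2, 6, 5), (5, 4, -3)
river cycle of g (length 6): (-5, 4, 3), (3, 8, -1), (-1, 8, 3), (3, 4, -5), (-5, 6, 2), (2, 6, -5)
cycles differ ⇒ inequivalent

no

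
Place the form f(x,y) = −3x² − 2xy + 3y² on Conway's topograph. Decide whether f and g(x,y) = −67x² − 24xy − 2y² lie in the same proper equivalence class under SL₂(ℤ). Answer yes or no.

D₁ = 40, D₂ = 40
river cycle of f (length 6): (3, 2, -3), (-3, 4, 2), (2, 4, -3), (-3, 2, 3), (3, 4, -2), (-2, 4, 3)
river cycle of g (length 6): (-2, 4, 3), (3, 2, -3), (-3, 4, 2), (2, 4, -3), (-3, 2, 3), (3, 4, -2)
cycles coincide ⇒ equivalent

yes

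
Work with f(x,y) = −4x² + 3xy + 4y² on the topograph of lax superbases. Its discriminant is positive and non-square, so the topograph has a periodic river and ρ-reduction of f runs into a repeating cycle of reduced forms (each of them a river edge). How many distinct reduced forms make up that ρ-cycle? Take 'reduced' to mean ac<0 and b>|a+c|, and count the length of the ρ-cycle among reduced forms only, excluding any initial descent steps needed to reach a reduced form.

D = 73, ⌊√D⌋ = 8
river: ρ → (4,5,-3)
river: ρ → (-3,7,2)
river: ρ → (2,5,-6)
river: ρ → (-6,7,1)
river: ρ → (1,7,-6)
river: ρ → (-6,5,2)
river: ρ → (2,7,-3)
river: ρ → (-3,5,4)
river: ρ → (4,3,-4)
river: ρ → (-4,5,3)
river: ρ → (3,7,-2)
river: ρ → (-2,5,6)
river: ρ → (6,7,-1)
river: ρ → (-1,7,6)
river: ρ → (6,5,-2)
river: ρ → (-2,7,3)
river: ρ → (3,5,-4)
river: ρ → (-4,3,4)
ρ-cycle length = 18 (tail of 0 descent steps not counted)

18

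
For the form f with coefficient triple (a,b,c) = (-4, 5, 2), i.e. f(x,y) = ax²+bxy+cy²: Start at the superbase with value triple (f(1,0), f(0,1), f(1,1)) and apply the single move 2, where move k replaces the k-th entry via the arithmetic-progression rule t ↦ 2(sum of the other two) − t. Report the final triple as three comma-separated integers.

start (-4,2,3) = (f(1,0),f(0,1),f(1,1))
replace slot 2: 2·((-4)+3) − 2 = -4 → (-4,-4,3)

-4,-4,3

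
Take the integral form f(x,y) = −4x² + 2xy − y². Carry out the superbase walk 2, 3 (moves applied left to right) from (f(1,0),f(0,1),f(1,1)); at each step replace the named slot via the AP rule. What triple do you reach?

start (-4,-1,-3) = (f(1,0),f(0,1),f(1,1))
replace slot 2: 2·((-4)+(-3)) − (-1) = -13 → (-4,-13,-3)
replace slot 3: 2·((-4)+(-13)) − (-3) = -31 → (-4,-13,-31)

-4,-13,-31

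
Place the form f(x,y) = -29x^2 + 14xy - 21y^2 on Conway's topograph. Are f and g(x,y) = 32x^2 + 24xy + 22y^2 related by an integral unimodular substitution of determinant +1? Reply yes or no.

D₁ = -2240, D₂ = -2240
f is negative-definite; reduce −f:
−f: flip: (29,-14,21)→(21,14,29)
−f: reduced (well bottom): (21,14,29) with a≤c, −a<b≤a
flip sign back: reduced form of f is (-21,-14,-29)
g: flip: (32,24,22)→(22,-24,32)
g: translate: b→20 (≡-24 mod 44), so (22,-24,32)→(22,20,30)
g: reduced (well bottom): (22,20,30) with a≤c, −a<b≤a
reduced forms (-21, -14, -29) vs (22, 20, 30) ⇒ inequivalent

no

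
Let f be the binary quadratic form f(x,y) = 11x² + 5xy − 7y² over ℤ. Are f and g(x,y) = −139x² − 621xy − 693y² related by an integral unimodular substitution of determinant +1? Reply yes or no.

D₁ = 333, D₂ = 333
river cycle of f (length 6): (-7, 9, 9), (9, 9, -7), (-7, 5, 11), (11, 17, -1), (-1, 17, 11), (11, 5, -7)
river cycle of g (length 6): (-7, 9, 9), (9, 9, -7), (-7, 5, 11), (11, 17, -1), (-1, 17, 11), (11, 5, -7)
cycles coincide ⇒ equivalent

yes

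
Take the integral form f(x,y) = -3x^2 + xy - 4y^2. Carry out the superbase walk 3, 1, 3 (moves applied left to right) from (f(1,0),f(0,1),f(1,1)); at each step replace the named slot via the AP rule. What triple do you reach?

start (-3,-4,-6) = (f(1,0),f(0,1),f(1,1))
replace slot 3: 2·((-3)+(-4)) − (-6) = -8 → (-3,-4,-8)
replace slot 1: 2·((-4)+(-8)) − (-3) = -21 → (-21,-4,-8)
replace slot 3: 2·((-21)+(-4)) − (-8) = -42 → (-21,-4,-42)

-21,-4,-42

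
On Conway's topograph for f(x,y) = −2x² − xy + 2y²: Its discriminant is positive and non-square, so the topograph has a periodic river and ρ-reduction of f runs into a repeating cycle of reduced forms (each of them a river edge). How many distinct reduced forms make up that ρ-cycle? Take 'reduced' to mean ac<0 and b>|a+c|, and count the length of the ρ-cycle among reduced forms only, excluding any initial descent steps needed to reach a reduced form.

D = 17, ⌊√D⌋ = 4
descent: ρ → (2,1,-2)  [lands on river]
river: ρ → (-2,3,1)
river: ρ → (1,3,-2)
river: ρ → (-2,1,2)
river: ρ → (2,3,-1)
river: ρ → (-1,3,2)
ρ-cycle length = 6 (tail of 1 descent step not counted)

6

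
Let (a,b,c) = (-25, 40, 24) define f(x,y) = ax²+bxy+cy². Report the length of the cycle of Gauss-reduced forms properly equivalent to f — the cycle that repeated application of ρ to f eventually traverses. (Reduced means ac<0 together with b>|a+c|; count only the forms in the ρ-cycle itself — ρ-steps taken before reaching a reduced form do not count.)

D = 4000, ⌊√D⌋ = 63
river: ρ → (24,56,-9)
river: ρ → (-9,52,36)
river: ρ → (36,20,-25)
river: ρ → (-25,30,31)
river: ρ → (31,32,-24)
river: ρ → (-24,16,39)
river: ρ → (39,62,-1)
river: ρ → (-1,62,39)
river: ρ → (39,16,-24)
river: ρ → (-24,32,31)
river: ρ → (31,30,-25)
river: ρ → (-25,20,36)
river: ρ → (36,52,-9)
river: ρ → (-9,56,24)
river: ρ → (24,40,-25)
river: ρ → (-25,60,4)
river: ρ → (4,60,-25)
river: ρ → (-25,40,24)
ρ-cycle length = 18 (tail of 0 descent steps not counted)

18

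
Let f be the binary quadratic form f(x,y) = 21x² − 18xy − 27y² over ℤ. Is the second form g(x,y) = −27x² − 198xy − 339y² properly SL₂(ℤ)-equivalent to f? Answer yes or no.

D₁ = 2592, D₂ = 2592
river cycle of f (length 6): (-27, 18, 21), (21, 24, -24), (-24, 24, 21), (21, 18, -27), (-27, 36, 12), (12, 36, -27)
river cycle of g (length 6): (-27, 18, 21), (21, 24, -24), (-24, 24, 21), (21, 18, -27), (-27, 36, 12), (12, 36, -27)
cycles coincide ⇒ equivalent

yes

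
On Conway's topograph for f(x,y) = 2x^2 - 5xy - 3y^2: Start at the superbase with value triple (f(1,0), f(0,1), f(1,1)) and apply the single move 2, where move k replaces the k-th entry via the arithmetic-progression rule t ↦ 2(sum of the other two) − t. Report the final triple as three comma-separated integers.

start (2,-3,-6) = (f(1,0),f(0,1),f(1,1))
replace slot 2: 2·(2+(-6)) − (-3) = -5 → (2,-5,-6)

2,-5,-6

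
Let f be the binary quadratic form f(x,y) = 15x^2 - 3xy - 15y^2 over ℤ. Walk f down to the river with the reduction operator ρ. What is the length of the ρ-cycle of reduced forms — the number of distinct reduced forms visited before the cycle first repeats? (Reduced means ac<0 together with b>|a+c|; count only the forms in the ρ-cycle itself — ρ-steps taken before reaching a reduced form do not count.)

D = 909, ⌊√D⌋ = 30
descent: ρ → (-15,3,15)  [lands on river]
river: ρ → (15,27,-3)
river: ρ → (-3,27,15)
river: ρ → (15,3,-15)
river: ρ → (-15,27,3)
river: ρ → (3,27,-15)
ρ-cycle length = 6 (tail of 1 descent step not counted)

6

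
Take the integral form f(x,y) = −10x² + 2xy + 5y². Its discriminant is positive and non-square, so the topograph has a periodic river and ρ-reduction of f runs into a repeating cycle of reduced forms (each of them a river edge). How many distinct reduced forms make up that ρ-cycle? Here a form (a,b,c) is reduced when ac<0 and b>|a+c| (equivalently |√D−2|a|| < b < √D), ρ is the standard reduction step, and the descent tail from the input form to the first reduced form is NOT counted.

D = 204, ⌊√D⌋ = 14
descent: ρ → (5,8,-7)  [lands on river]
river: ρ → (-7,6,6)
river: ρ → (6,6,-7)
river: ρ → (-7,8,5)
river: ρ → (5,12,-3)
river: ρ → (-3,12,5)
ρ-cycle length = 6 (tail of 1 descent step not counted)

6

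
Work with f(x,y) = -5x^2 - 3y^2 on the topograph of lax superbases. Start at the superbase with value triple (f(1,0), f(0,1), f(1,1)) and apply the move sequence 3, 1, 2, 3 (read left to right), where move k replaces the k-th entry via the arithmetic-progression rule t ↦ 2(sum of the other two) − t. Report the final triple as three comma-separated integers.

start (-5,-3,-8) = (f(1,0),f(0,1),f(1,1))
replace slot 3: 2·((-5)+(-3)) − (-8) = -8 → (-5,-3,-8)
replace slot 1: 2·((-3)+(-8)) − (-5) = -17 → (-17,-3,-8)
replace slot 2: 2·((-17)+(-8)) − (-3) = -47 → (-17,-47,-8)
replace slot 3: 2·((-17)+(-47)) − (-8) = -120 → (-17,-47,-120)

-17,-47,-120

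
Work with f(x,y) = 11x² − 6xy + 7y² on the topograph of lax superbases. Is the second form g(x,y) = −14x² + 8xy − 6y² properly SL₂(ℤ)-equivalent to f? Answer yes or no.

D₁ = -272, D₂ = -272
f: flip: (11,-6,7)→(7,6,11)
f: reduced (well bottom): (7,6,11) with a≤c, −a<b≤a
g is negative-definite; reduce −g:
−g: flip: (14,-8,6)→(6,8,14)
−g: translate: b→-4 (≡8 mod 12), so (6,8,14)→(6,-4,12)
−g: reduced (well bottom): (6,-4,12) with a≤c, −a<b≤a
flip sign back: reduced form of g is (-6,4,-12)
reduced forms (7, 6, 11) vs (-6, 4, -12) ⇒ inequivalent

no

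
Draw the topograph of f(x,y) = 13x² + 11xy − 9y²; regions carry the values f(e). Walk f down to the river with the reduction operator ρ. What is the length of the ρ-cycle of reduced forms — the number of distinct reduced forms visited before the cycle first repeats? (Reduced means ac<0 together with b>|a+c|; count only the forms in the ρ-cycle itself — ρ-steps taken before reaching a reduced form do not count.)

D = 589, ⌊√D⌋ = 24
river: ρ → (-9,7,15)
river: ρ → (15,23,-1)
river: ρ → (-1,23,15)
river: ρ → (15,7,-9)
river: ρ → (-9,11,13)
river: ρ → (13,15,-7)
river: ρ → (-7,13,15)
river: ρ → (15,17,-5)
river: ρ → (-5,23,3)
river: ρ → (3,19,-19)
river: ρ → (-19,19,3)
river: ρ → (3,23,-5)
river: ρ → (-5,17,15)
river: ρ → (15,13,-7)
river: ρ → (-7,15,13)
river: ρ → (13,11,-9)
ρ-cycle length = 16 (tail of 0 descent steps not counted)

16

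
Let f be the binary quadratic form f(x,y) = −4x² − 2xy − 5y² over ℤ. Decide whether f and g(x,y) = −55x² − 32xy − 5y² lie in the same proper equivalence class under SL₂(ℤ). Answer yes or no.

D₁ = -76, D₂ = -76
f is negative-definite; reduce −f:
−f: reduced (well bottom): (4,2,5) with a≤c, −a<b≤a
flip sign back: reduced form of f is (-4,-2,-5)
g is negative-definite; reduce −g:
−g: flip: (55,32,5)→(5,-32,55)
−g: translate: b→-2 (≡-32 mod 10), so (5,-32,55)→(5,-2,4)
−g: flip: (5,-2,4)→(4,2,5)
−g: reduced (well bottom): (4,2,5) with a≤c, −a<b≤a
flip sign back: reduced form of g is (-4,-2,-5)
reduced forms (-4, -2, -5) vs (-4, -2, -5) ⇒ equivalent

yes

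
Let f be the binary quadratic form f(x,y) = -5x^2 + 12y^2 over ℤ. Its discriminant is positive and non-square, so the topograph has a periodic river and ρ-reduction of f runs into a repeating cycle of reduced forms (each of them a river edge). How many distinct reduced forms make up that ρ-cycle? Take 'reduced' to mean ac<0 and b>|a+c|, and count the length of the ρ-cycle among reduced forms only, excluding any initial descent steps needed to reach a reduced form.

D = 240, ⌊√D⌋ = 15
descent: ρ → (12,0,-5)
descent: ρ → (-5,10,7)  [lands on river]
river: ρ → (7,4,-8)
river: ρ → (-8,12,3)
river: ρ → (3,12,-8)
river: ρ → (-8,4,7)
river: ρ → (7,10,-5)
ρ-cycle length = 6 (tail of 2 descent steps not counted)

6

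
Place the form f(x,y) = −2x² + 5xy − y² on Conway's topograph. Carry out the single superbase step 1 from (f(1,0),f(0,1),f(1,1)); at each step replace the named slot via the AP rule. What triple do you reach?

start (-2,-1,2) = (f(1,0),f(0,1),f(1,1))
replace slot 1: 2·((-1)+2) − (-2) = 4 → (4,-1,2)

4,-1,2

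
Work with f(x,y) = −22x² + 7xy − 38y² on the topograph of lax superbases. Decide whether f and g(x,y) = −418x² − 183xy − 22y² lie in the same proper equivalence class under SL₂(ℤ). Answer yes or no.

D₁ = -3295, D₂ = -3295
f is negative-definite; reduce −f:
−f: reduced (well bottom): (22,-7,38) with a≤c, −a<b≤a
flip sign back: reduced form of f is (-22,7,-38)
g is negative-definite; reduce −g:
−g: flip: (418,183,22)→(22,-183,418)
−g: translate: b→-7 (≡-183 mod 44), so (22,-183,418)→(22,-7,38)
−g: reduced (well bottom): (22,-7,38) with a≤c, −a<b≤a
flip sign back: reduced form of g is (-22,7,-38)
reduced forms (-22, 7, -38) vs (-22, 7, -38) ⇒ equivalent

yes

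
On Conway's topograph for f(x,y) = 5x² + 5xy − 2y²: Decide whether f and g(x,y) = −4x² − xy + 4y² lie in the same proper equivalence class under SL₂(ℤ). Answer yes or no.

D₁ = 65, D₂ = 65
river cycle of f (length 6): (-2, 7, 2), (2, 5, -5), (-5, 5, 2), (2, 7, -2), (-2, 5, 5), (5, 5, -2)
river cycle of g (length 6): (4, 1, -4), (-4, 7, 1), (1, 7, -4), (-4, 1, 4), (4, 7, -1), (-1, 7, 4)
cycles differ ⇒ inequivalent

no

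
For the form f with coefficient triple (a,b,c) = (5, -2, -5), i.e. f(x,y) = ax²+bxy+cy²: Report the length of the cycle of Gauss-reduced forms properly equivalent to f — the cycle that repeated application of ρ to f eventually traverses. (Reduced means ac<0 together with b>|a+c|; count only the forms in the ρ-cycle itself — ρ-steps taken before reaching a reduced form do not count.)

D = 104, ⌊√D⌋ = 10
descent: ρ → (-5,2,5)  [lands on river]
river: ρ → (5,8,-2)
river: ρ → (-2,8,5)
river: ρ → (5,2,-5)
river: ρ → (-5,8,2)
river: ρ → (2,8,-5)
ρ-cycle length = 6 (tail of 1 descent step not counted)

6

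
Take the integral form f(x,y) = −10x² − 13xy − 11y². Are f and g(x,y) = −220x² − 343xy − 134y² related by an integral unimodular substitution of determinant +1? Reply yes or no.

D₁ = -271, D₂ = -271
f is negative-definite; reduce −f:
−f: translate: b→-7 (≡13 mod 20), so (10,13,11)→(10,-7,8)
−f: flip: (10,-7,8)→(8,7,10)
−f: reduced (well bottom): (8,7,10) with a≤c, −a<b≤a
flip sign back: reduced form of f is (-8,-7,-10)
g is negative-definite; reduce −g:
−g: translate: b→-97 (≡343 mod 440), so (220,343,134)→(220,-97,11)
−g: flip: (220,-97,11)→(11,97,220)
−g: translate: b→9 (≡97 mod 22), so (11,97,220)→(11,9,8)
−g: flip: (11,9,8)→(8,-9,11)
−g: translate: b→7 (≡-9 mod 16), so (8,-9,11)→(8,7,10)
−g: reduced (well bottom): (8,7,10) with a≤c, −a<b≤a
flip sign back: reduced form of g is (-8,-7,-10)
reduced forms (-8, -7, -10) vs (-8, -7, -10) ⇒ equivalent

yes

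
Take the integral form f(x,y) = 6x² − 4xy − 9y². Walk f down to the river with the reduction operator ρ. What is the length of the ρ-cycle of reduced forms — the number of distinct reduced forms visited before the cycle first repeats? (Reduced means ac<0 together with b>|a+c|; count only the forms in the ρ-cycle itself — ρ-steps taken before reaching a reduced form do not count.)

D = 232, ⌊√D⌋ = 15
descent: ρ → (-9,4,6)  [lands on river]
river: ρ → (6,8,-7)
river: ρ → (-7,6,7)
river: ρ → (7,8,-6)
river: ρ → (-6,4,9)
river: ρ → (9,14,-1)
river: ρ → (-1,14,9)
river: ρ → (9,4,-6)
river: ρ → (-6,8,7)
river: ρ → (7,6,-7)
river: ρ → (-7,8,6)
river: ρ → (6,4,-9)
river: ρ → (-9,14,1)
river: ρ → (1,14,-9)
ρ-cycle length = 14 (tail of 1 descent step not counted)

14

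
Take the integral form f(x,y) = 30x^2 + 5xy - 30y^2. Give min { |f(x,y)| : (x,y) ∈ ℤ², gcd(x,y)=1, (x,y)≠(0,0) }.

river: ρ → (-30,55,5)
river: ρ → (5,55,-30)
river: ρ → (-30,5,30)
river: ρ → (30,55,-5)
river: ρ → (-5,55,30)
river: ρ → (30,5,-30)
closes: descent 0, river 6
min |a| on river = 5

5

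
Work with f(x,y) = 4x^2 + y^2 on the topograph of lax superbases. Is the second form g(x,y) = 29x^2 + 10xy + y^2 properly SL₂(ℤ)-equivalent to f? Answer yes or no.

D₁ = -16, D₂ = -16
f: flip: (4,0,1)→(1,0,4)
f: reduced (well bottom): (1,0,4) with a≤c, −a<b≤a
g: flip: (29,10,1)→(1,-10,29)
g: translate: b→0 (≡-10 mod 2), so (1,-10,29)→(1,0,4)
g: reduced (well bottom): (1,0,4) with a≤c, −a<b≤a
reduced forms (1, 0, 4) vs (1, 0, 4) ⇒ equivalent

yes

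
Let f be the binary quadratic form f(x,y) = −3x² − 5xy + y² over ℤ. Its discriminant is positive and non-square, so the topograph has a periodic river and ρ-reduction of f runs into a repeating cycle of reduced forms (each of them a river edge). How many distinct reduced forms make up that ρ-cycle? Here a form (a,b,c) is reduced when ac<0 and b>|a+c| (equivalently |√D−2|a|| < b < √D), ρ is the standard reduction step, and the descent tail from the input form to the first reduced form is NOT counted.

D = 37, ⌊√D⌋ = 6
descent: ρ → (1,5,-3)  [lands on river]
river: ρ → (-3,1,3)
river: ρ → (3,5,-1)
river: ρ → (-1,5,3)
river: ρ → (3,1,-3)
river: ρ → (-3,5,1)
ρ-cycle length = 6 (tail of 1 descent step not counted)

6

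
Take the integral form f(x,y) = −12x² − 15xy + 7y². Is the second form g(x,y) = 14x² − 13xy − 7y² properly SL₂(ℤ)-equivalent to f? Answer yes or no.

D₁ = 561, D₂ = 561
river cycle of f (length 16): (7, 15, -12), (-12, 9, 10), (10, 11, -11), (-11, 11, 10), (10, 9, -12), (-12, 15, 7), (7, 13, -14), (-14, 15, 6), (6, 21, -5), (-5, 19, 10), … (6 more)
river cycle of g (length 16): (-7, 13, 14), (14, 15, -6), (-6, 21, 5), (5, 19, -10), (-10, 21, 3), (3, 21, -10), (-10, 19, 5), (5, 21, -6), (-6, 15, 14), (14, 13, -7), … (6 more)
cycles differ ⇒ inequivalent

no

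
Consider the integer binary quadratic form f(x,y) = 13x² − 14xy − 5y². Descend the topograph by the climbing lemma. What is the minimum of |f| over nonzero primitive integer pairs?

descent: ρ → (-5,14,13)  [lands on river]
river: ρ → (13,12,-6)
river: ρ → (-6,12,13)
river: ρ → (13,14,-5)
river: ρ → (-5,16,10)
river: ρ → (10,4,-11)
river: ρ → (-11,18,3)
river: ρ → (3,18,-11)
river: ρ → (-11,4,10)
river: ρ → (10,16,-5)
closes: descent 1, river 10
min |a| on river = 3

3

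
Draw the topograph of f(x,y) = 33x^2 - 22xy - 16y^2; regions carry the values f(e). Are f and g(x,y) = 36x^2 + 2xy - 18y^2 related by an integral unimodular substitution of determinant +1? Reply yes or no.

D₁ = 2596, D₂ = 2596
river cycle of f (length 30): (-16, 22, 33), (33, 44, -5), (-5, 46, 24), (24, 50, -1), (-1, 50, 24), (24, 46, -5), (-5, 44, 33), (33, 22, -16), (-16, 42, 13), (13, 36, -25), … (20 more)
river cycle of g (length 34): (-18, 34, 20), (20, 46, -6), (-6, 50, 4), (4, 46, -30), (-30, 14, 20), (20, 26, -24), (-24, 22, 22), (22, 22, -24), (-24, 26, 20), (20, 14, -30), … (24 more)
cycles differ ⇒ inequivalent

no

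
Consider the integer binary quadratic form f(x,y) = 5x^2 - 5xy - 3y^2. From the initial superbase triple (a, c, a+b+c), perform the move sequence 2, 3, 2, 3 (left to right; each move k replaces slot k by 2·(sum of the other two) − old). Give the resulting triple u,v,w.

start (5,-3,-3) = (f(1,0),f(0,1),f(1,1))
replace slot 2: 2·(5+(-3)) − (-3) = 7 → (5,7,-3)
replace slot 3: 2·(5+7) − (-3) = 27 → (5,7,27)
replace slot 2: 2·(5+27) − 7 = 57 → (5,57,27)
replace slot 3: 2·(5+57) − 27 = 97 → (5,57,97)

5,57,97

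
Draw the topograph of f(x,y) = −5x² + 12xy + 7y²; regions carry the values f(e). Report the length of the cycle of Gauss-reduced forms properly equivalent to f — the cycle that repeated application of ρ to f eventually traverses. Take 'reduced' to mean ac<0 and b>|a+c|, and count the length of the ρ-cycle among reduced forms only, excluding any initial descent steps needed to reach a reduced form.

D = 284, ⌊√D⌋ = 16
river: ρ → (7,16,-1)
river: ρ → (-1,16,7)
river: ρ → (7,12,-5)
river: ρ → (-5,8,11)
river: ρ → (11,14,-2)
river: ρ → (-2,14,11)
river: ρ → (11,8,-5)
river: ρ → (-5,12,7)
ρ-cycle length = 8 (tail of 0 descent steps not counted)

8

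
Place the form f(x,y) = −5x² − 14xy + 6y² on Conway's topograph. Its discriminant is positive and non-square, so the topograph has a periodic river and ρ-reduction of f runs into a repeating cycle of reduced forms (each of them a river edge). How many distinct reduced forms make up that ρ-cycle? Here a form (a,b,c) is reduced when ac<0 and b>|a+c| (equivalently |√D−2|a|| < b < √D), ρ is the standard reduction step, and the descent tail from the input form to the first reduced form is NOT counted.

D = 316, ⌊√D⌋ = 17
descent: ρ → (6,14,-5)  [lands on river]
river: ρ → (-5,16,3)
river: ρ → (3,14,-10)
river: ρ → (-10,6,7)
river: ρ → (7,8,-9)
river: ρ → (-9,10,6)
ρ-cycle length = 6 (tail of 1 descent step not counted)

6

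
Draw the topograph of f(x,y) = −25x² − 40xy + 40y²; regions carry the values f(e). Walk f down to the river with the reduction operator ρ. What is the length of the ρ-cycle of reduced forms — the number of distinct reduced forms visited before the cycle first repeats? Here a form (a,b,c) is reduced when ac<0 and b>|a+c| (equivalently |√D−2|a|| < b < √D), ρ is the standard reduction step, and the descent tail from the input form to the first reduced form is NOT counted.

D = 5600, ⌊√D⌋ = 74
descent: ρ → (40,40,-25)  [lands on river]
river: ρ → (-25,60,20)
river: ρ → (20,60,-25)
river: ρ → (-25,40,40)
ρ-cycle length = 4 (tail of 1 descent step not counted)

4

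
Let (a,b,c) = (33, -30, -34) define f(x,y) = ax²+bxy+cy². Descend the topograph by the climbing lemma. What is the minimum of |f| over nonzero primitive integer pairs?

descent: ρ → (-34,30,33)  [lands on river]
river: ρ → (33,36,-31)
river: ρ → (-31,26,38)
river: ρ → (38,50,-19)
river: ρ → (-19,64,17)
river: ρ → (17,72,-3)
river: ρ → (-3,72,17)
river: ρ → (17,64,-19)
river: ρ → (-19,50,38)
river: ρ → (38,26,-31)
river: ρ → (-31,36,33)
river: ρ → (33,30,-34)
river: ρ → (-34,38,29)
river: ρ → (29,20,-43)
river: ρ → (-43,66,6)
river: ρ → (6,66,-43)
river: ρ → (-43,20,29)
river: ρ → (29,38,-34)
closes: descent 1, river 18
min |a| on river = 3

3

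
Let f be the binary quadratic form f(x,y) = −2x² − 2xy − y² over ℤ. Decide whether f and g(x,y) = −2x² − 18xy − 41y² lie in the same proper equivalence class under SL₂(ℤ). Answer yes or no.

D₁ = -4, D₂ = -4
f is negative-definite; reduce −f:
−f: flip: (2,2,1)→(1,-2,2)
−f: translate: b→0 (≡-2 mod 2), so (1,-2,2)→(1,0,1)
−f: reduced (well bottom): (1,0,1) with a≤c, −a<b≤a
flip sign back: reduced form of f is (-1,0,-1)
g is negative-definite; reduce −g:
−g: translate: b→2 (≡18 mod 4), so (2,18,41)→(2,2,1)
−g: flip: (2,2,1)→(1,-2,2)
−g: translate: b→0 (≡-2 mod 2), so (1,-2,2)→(1,0,1)
−g: reduced (well bottom): (1,0,1) with a≤c, −a<b≤a
flip sign back: reduced form of g is (-1,0,-1)
reduced forms (-1, 0, -1) vs (-1, 0, -1) ⇒ equivalent

yes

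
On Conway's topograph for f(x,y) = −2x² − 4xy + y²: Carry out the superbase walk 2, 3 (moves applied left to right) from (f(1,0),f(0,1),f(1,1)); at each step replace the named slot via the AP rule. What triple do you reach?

start (-2,1,-5) = (f(1,0),f(0,1),f(1,1))
replace slot 2: 2·((-2)+(-5)) − 1 = -15 → (-2,-15,-5)
replace slot 3: 2·((-2)+(-15)) − (-5) = -29 → (-2,-15,-29)

-2,-15,-29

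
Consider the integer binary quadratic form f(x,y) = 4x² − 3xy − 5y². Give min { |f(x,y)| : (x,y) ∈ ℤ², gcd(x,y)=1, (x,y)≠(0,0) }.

descent: ρ → (-5,3,4)  [lands on river]
river: ρ → (4,5,-4)
river: ρ → (-4,3,5)
river: ρ → (5,7,-2)
river: ρ → (-2,9,1)
river: ρ → (1,9,-2)
river: ρ → (-2,7,5)
river: ρ → (5,3,-4)
river: ρ → (-4,5,4)
river: ρ → (4,3,-5)
river: ρ → (-5,7,2)
river: ρ → (2,9,-1)
river: ρ → (-1,9,2)
river: ρ → (2,7,-5)
closes: descent 1, river 14
min |a| on river = 1

1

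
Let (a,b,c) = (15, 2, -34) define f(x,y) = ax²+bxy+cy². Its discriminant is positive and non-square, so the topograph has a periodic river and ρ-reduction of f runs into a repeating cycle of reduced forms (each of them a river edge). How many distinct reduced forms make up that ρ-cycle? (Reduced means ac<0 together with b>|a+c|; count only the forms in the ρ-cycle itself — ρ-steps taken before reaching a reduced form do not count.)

D = 2044, ⌊√D⌋ = 45
descent: ρ → (-34,-2,15)
descent: ρ → (15,32,-17)  [lands on river]
river: ρ → (-17,36,11)
river: ρ → (11,30,-26)
river: ρ → (-26,22,15)
river: ρ → (15,38,-10)
river: ρ → (-10,42,7)
river: ρ → (7,42,-10)
river: ρ → (-10,38,15)
river: ρ → (15,22,-26)
river: ρ → (-26,30,11)
river: ρ → (11,36,-17)
river: ρ → (-17,32,15)
river: ρ → (15,28,-21)
river: ρ → (-21,14,22)
river: ρ → (22,30,-13)
river: ρ → (-13,22,30)
river: ρ → (30,38,-5)
river: ρ → (-5,42,14)
river: ρ → (14,42,-5)
river: ρ → (-5,38,30)
river: ρ → (30,22,-13)
river: ρ → (-13,30,22)
river: ρ → (22,14,-21)
river: ρ → (-21,28,15)
ρ-cycle length = 24 (tail of 2 descent steps not counted)

24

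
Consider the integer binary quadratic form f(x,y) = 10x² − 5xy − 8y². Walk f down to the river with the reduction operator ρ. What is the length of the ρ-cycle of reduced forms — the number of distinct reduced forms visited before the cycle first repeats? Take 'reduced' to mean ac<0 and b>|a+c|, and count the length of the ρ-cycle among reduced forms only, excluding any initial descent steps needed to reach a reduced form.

D = 345, ⌊√D⌋ = 18
descent: ρ → (-8,5,10)  [lands on river]
river: ρ → (10,15,-3)
river: ρ → (-3,15,10)
river: ρ → (10,5,-8)
river: ρ → (-8,11,7)
river: ρ → (7,17,-2)
river: ρ → (-2,15,15)
river: ρ → (15,15,-2)
river: ρ → (-2,17,7)
river: ρ → (7,11,-8)
ρ-cycle length = 10 (tail of 1 descent step not counted)

10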